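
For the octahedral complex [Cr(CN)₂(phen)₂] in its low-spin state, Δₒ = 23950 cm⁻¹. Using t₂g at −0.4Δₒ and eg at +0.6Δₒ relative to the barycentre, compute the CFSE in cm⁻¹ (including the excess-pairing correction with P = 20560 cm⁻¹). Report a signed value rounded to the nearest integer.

Ligand charges: 2×(-1) from CN⁻ and 2×(+0) from phen sum to -2; with overall charge +0, Cr is +2.
Cr is in group 6, so Cr²⁺ is d⁴ (6 − 2 = 4).
The d⁴ electrons fill as t₂g⁴ eg⁰.
The orbital stabilization is -1.6Δₒ = -1.6 × 23950 = -38320 cm⁻¹.
High-spin d⁴ would be t₂g³ eg¹ with 0 pairs; low-spin has 1, so 1 excess pair costs +1P = +20560 cm⁻¹.
Net CFSE = -38320 + 20560 = -17760 cm⁻¹.

-17760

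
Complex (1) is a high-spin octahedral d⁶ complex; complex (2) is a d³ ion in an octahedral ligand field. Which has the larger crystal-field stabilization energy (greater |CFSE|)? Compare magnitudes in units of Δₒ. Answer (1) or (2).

(1): t₂g⁴ eg², CFSE = -0.4Δₒ.
(2): t2g^3 e_g^0, CFSE = -1.2Δₒ.
So (2) has the larger |CFSE|.

(2)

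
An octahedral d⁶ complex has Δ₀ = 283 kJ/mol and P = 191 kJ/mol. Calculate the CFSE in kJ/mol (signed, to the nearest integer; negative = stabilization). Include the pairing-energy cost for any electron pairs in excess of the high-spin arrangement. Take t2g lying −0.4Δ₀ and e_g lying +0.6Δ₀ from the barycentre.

Δ₀ > P, so pairing is preferred: the ground state is low-spin.
Filling d⁶ accordingly: t2g^6 e_g^0.
Orbital CFSE = -2.4Δ₀ = -2.4 × 283 = -679 kJ/mol.
Excess pairs vs high-spin: 3 − 1 = 2; pairing cost = +382 kJ/mol.
Net CFSE = -679 + 382 = -297 kJ/mol.

-297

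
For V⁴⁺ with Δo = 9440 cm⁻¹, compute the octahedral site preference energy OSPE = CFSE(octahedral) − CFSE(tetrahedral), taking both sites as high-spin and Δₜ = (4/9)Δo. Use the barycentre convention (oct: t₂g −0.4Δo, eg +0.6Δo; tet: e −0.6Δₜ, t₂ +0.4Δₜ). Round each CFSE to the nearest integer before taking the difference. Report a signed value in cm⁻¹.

-1259

V sits in group 5; removing 4 electrons leaves V⁴⁺ with 5 − 4 = 1 d electrons.
Octahedral high-spin t₂g¹ eg⁰: CFSE = -0.4 × 9440 = -3776 cm⁻¹.
In a tetrahedral site the filling is e¹ t₂⁰: CFSE(tet) = -0.6Δₜ = -0.6 × (4/9)(9440) = -2517 cm⁻¹.
OSPE = CFSE(oct) − CFSE(tet) = -3776 − (-2517) = -1259 cm⁻¹.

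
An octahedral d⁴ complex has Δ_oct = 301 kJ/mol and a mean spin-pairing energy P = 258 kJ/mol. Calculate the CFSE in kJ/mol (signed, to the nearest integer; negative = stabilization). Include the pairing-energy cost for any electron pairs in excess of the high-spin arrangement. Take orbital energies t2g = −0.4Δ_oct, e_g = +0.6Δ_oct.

Δ_oct > P, so pairing is preferred: the ground state is low-spin.
Configuration: t2g^4 e_g^0.
Orbital CFSE = -1.6Δ_oct = -1.6 × 301 = -482 kJ/mol.
Excess pairs vs high-spin: 1 − 0 = 1; pairing cost = +258 kJ/mol.
Net CFSE = -482 + 258 = -224 kJ/mol.

-224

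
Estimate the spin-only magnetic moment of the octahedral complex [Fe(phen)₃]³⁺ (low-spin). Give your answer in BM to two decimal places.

phen is neutral, so the +3 overall charge sits on Fe: oxidation state +3.
Group 8 minus oxidation state +3 gives a d⁵ configuration for Fe³⁺.
Configuration: t₂g⁵ eg⁰ → 1 unpaired electron.
μ(spin-only) = √[1(1+2)] = √3 ≈ 1.73 BM.

1.73 BM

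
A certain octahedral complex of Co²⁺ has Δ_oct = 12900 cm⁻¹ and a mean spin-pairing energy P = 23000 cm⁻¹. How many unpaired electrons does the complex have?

3

Co²⁺: group 9, so d-count = 9 − 2 = 7.
Since Δ_oct = 12900 cm⁻¹ < P = 23000 cm⁻¹, the complex adopts the high-spin configuration.
Configuration: t₂g⁵ eg².
Unpaired electrons: 3.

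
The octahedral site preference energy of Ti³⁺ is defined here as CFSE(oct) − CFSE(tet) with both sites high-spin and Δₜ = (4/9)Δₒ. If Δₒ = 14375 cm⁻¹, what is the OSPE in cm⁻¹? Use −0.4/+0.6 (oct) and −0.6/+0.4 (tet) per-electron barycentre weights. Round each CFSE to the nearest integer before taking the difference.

-1917

Ti is in group 4, so Ti³⁺ is d¹ (4 − 3 = 1).
In an octahedral site d¹ (HS) is t₂g¹ eg⁰, giving CFSE(oct) = -0.4Δₒ = -5750 cm⁻¹.
Tetrahedral: e¹ t₂⁰, CFSE = 1(−0.6) + 0(+0.4) = -0.6Δₜ = -0.6 × (4/9) × 14375 = -3833 cm⁻¹.
Subtracting, OSPE = -5750 − (-3833) = -1917 cm⁻¹.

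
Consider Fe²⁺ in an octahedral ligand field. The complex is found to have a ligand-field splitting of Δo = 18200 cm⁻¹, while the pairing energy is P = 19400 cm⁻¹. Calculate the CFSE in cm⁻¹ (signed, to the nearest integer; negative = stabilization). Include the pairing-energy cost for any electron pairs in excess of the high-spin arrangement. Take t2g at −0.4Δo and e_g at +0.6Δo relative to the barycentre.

-7280

Fe²⁺: group 8, so d-count = 8 − 2 = 6.
With Δo < P the complex is high-spin.
Filling d⁶ accordingly: t2g^4 e_g^2.
Orbital CFSE = -0.4Δo = -0.4 × 18200 = -7280 cm⁻¹.
High-spin has no excess pairs, so no pairing correction applies.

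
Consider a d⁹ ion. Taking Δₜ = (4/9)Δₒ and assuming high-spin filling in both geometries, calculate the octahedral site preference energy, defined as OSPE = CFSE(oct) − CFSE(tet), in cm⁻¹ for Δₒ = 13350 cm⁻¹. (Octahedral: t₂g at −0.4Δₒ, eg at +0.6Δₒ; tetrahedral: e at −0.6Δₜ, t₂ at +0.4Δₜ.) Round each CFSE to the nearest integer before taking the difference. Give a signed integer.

-5637

Octahedral high-spin t2g^6 e_g^3: CFSE = -0.6 × 13350 = -8010 cm⁻¹.
Tetrahedral e^4 t2^5 gives -0.4Δₜ = -0.4 × (4/9) × 13350 = -2373 cm⁻¹.
OSPE = -8010 − (-2373) = -5637 cm⁻¹.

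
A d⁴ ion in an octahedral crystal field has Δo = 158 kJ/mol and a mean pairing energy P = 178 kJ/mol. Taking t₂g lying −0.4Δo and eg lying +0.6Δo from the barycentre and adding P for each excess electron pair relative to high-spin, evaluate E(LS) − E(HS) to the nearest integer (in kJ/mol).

High-spin d⁴ fills as t₂g³ eg¹ with CFSE 3(−0.4) + 1(+0.6) = -0.6Δo = -95 kJ/mol.
Low-spin: t₂g⁴ eg⁰, orbital CFSE = -1.6Δo = -253 kJ/mol; plus 1 excess pair × P = +178 kJ/mol; total -75 kJ/mol.
The difference is -75 − (-95) = 20 kJ/mol, so high-spin lies lower.

20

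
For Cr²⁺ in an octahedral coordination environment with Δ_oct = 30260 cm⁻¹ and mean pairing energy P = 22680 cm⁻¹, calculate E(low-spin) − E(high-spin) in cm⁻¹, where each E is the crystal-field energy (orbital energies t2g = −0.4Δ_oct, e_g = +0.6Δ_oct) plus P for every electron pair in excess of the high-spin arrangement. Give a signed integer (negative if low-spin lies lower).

-7580

Cr is in group 6, so Cr²⁺ is d⁴ (6 − 2 = 4).
In the high-spin limit (t2g^3 e_g^1) the orbital term is -0.6Δ_oct = -18156 cm⁻¹, with no excess pairing.
Low-spin t2g^4 e_g^0 gives -1.6Δ_oct = -48416 cm⁻¹, but forming 1 extra pair costs 1P = 22680 cm⁻¹, so E(LS) = -48416 + 22680 = -25736 cm⁻¹.
E(LS) − E(HS) = -25736 − (-18156) = -7580 cm⁻¹.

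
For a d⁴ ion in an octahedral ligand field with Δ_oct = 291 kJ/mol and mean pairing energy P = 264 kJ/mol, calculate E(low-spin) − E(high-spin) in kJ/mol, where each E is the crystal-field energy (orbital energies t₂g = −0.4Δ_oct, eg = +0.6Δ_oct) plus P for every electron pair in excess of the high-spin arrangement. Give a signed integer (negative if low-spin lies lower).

High-spin d⁴ fills as t₂g³ eg¹ with CFSE 3(−0.4) + 1(+0.6) = -0.6Δ_oct = -175 kJ/mol.
Low-spin: t₂g⁴ eg⁰, orbital CFSE = -1.6Δ_oct = -466 kJ/mol; plus 1 excess pair × P = +264 kJ/mol; total -202 kJ/mol.
The difference is -202 − (-175) = -27 kJ/mol, so low-spin lies lower.

-27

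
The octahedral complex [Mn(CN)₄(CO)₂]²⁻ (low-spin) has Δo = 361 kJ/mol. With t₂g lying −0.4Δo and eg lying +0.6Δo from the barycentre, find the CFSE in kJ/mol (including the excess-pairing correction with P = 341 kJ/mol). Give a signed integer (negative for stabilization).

Ligand charges: 4×(-1) from CN⁻ and 2×(+0) from CO sum to -4; with overall charge -2, Mn is +2.
Mn sits in group 7; removing 2 electrons leaves Mn²⁺ with 7 − 2 = 5 d electrons.
Configuration: t₂g⁵ eg⁰.
The orbital stabilization is -2.0Δo = -2.0 × 361 = -722 kJ/mol.
High-spin d⁵ would be t₂g³ eg² with 0 pairs; low-spin has 2, so 2 excess pairs cost +2P = +682 kJ/mol.
Combining: -722 + 682 = -40 kJ/mol.

-40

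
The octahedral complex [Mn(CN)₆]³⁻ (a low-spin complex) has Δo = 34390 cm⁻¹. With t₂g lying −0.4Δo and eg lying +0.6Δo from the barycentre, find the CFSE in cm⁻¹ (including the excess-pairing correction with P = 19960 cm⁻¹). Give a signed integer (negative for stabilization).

Each CN⁻ contributes -1; 6 × (-1) = -6. With overall charge -3, Mn is in the +3 oxidation state.
Group 7 minus oxidation state +3 gives a d⁴ configuration for Mn³⁺.
The d⁴ electrons fill as t₂g⁴ eg⁰.
The orbital stabilization is -1.6Δo = -1.6 × 34390 = -55024 cm⁻¹.
High-spin d⁴ would be t₂g³ eg¹ with 0 pairs; low-spin has 1, so 1 excess pair costs +1P = +19960 cm⁻¹.
Net CFSE = -55024 + 19960 = -35064 cm⁻¹.

-35064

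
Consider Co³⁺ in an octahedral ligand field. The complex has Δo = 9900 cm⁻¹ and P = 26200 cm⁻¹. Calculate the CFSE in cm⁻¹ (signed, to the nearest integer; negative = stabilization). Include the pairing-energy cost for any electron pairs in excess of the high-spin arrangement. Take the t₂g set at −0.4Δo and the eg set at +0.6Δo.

Co is in group 9, so Co³⁺ is d⁶ (9 − 3 = 6).
Here Δo < P (9900 < 26200), so the high-spin state is favoured.
Configuration: t₂g⁴ eg².
Orbital CFSE = -0.4Δo = -0.4 × 9900 = -3960 cm⁻¹.
High-spin has no excess pairs, so no pairing correction applies.

-3960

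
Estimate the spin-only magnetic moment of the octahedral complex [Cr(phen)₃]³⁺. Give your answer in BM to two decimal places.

phen is neutral, so the +3 overall charge sits on Cr: oxidation state +3.
Group 6 minus oxidation state +3 gives a d³ configuration for Cr³⁺.
Configuration: t2g^3 e_g^0 → 3 unpaired electrons.
μ(spin-only) = √[3(3+2)] = √15 ≈ 3.87 BM.

3.87 BM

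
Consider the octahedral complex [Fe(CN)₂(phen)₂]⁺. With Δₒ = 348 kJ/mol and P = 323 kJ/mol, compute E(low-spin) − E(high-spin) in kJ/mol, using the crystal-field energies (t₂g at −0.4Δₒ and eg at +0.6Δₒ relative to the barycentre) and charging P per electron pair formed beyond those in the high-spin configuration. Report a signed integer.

Ligand charges: 2×(-1) from CN⁻ and 2×(+0) from phen sum to -2; with overall charge +1, Fe is +3.
Group 8 minus oxidation state +3 gives a d⁵ configuration for Fe³⁺.
High-spin d⁵ fills as t₂g³ eg² with CFSE 3(−0.4) + 2(+0.6) = 0.0Δₒ = 0 kJ/mol.
For low-spin the configuration is t₂g⁵ eg⁰: orbital energy -2.0 × 348 = -696 kJ/mol, and 2 additional pairs relative to high-spin add 646 kJ/mol, giving -50 kJ/mol.
The difference is -50 − (0) = -50 kJ/mol, so low-spin lies lower.

-50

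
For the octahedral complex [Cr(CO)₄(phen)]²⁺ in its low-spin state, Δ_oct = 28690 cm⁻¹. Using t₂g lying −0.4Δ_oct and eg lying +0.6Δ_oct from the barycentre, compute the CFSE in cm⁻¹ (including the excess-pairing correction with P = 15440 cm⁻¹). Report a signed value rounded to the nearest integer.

-30464

Ligand charges: 4×(+0) from CO and 1×(+0) from phen sum to +0; with overall charge +2, Cr is +2.
Cr²⁺: group 6, so d-count = 6 − 2 = 4.
Electron filling gives t₂g⁴ eg⁰.
The orbital stabilization is -1.6Δ_oct = -1.6 × 28690 = -45904 cm⁻¹.
Pairing penalty: 1 pair vs 0 in the high-spin reference → 1 extra × P = 15440 cm⁻¹.
Net CFSE = -45904 + 15440 = -30464 cm⁻¹.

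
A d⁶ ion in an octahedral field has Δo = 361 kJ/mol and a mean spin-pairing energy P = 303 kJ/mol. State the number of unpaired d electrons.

0

Here Δo > P (361 > 303), so the low-spin state is favoured.
Filling d⁶ accordingly: t₂g⁶ eg⁰.
Unpaired electrons: 0.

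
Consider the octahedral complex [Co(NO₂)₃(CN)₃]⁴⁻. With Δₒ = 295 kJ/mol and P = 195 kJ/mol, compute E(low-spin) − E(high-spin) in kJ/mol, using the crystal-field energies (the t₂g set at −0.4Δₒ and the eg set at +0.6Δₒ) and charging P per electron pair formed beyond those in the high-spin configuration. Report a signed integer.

Ligand charges: 3×(-1) from NO₂⁻ and 3×(-1) from CN⁻ sum to -6; with overall charge -4, Co is +2.
Co is in group 9, so Co²⁺ is d⁷ (9 − 2 = 7).
High-spin: t₂g⁵ eg², CFSE = -0.8Δₒ = -236 kJ/mol.
Low-spin t₂g⁶ eg¹ gives -1.8Δₒ = -531 kJ/mol, but forming 1 extra pair costs 1P = 195 kJ/mol, so E(LS) = -531 + 195 = -336 kJ/mol.
The difference is -336 − (-236) = -100 kJ/mol, so low-spin lies lower.

-100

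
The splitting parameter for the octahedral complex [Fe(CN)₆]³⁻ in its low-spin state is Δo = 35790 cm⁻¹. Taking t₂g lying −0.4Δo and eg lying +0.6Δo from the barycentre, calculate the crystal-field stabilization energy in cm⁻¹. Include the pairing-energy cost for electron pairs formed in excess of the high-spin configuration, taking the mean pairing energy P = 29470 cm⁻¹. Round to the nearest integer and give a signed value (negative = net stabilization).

-12640

Each CN⁻ contributes -1; 6 × (-1) = -6. With overall charge -3, Fe is in the +3 oxidation state.
Fe sits in group 8; removing 3 electrons leaves Fe³⁺ with 8 − 3 = 5 d electrons.
Configuration: t₂g⁵ eg⁰.
Orbital CFSE = 5(-0.4) + 0(0.6) = -2.0Δo = -2.0 × 35790 = -71580 cm⁻¹.
High-spin d⁵ would be t₂g³ eg² with 0 pairs; low-spin has 2, so 2 excess pairs cost +2P = +58940 cm⁻¹.
Overall CFSE = -71580 + 58940 = -12640 cm⁻¹.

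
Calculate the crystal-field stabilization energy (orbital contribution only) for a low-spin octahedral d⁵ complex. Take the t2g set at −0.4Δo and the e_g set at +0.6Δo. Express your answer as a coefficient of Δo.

-2.0 Δo

Configuration: t2g^5 e_g^0.
CFSE = 5(-0.4Δo) + 0(0.6Δo) = -2.0Δo + 0.0Δo = -2.0Δo.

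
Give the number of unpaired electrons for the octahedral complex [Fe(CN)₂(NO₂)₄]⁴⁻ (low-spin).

0

Ligand charges: 2×(-1) from CN⁻ and 4×(-1) from NO₂⁻ sum to -6; with overall charge -4, Fe is +2.
Fe sits in group 8; removing 2 electrons leaves Fe²⁺ with 8 − 2 = 6 d electrons.
Configuration: t₂g⁶ eg⁰, giving 0 unpaired electrons.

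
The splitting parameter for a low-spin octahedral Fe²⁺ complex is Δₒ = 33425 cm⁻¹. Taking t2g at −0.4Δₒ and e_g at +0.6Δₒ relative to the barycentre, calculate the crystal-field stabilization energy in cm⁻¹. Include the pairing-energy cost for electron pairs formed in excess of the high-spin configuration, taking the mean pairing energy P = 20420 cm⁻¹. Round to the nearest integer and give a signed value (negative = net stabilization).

-39380

Fe²⁺: group 8, so d-count = 8 − 2 = 6.
The d⁶ electrons fill as t2g^6 e_g^0.
CFSE(orbital) = 6×(-0.4Δₒ) + 0×(0.6Δₒ) = -2.4Δₒ; with Δₒ = 33425 cm⁻¹ that is -80220 cm⁻¹.
Pairing penalty: 3 pairs vs 1 in the high-spin reference → 2 extra × P = 40840 cm⁻¹.
Overall CFSE = -80220 + 40840 = -39380 cm⁻¹.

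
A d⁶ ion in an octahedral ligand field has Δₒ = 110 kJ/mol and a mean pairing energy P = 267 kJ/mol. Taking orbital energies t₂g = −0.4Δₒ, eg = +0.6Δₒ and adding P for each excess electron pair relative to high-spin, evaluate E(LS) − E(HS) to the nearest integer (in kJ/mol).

High-spin d⁶ fills as t₂g⁴ eg² with CFSE 4(−0.4) + 2(+0.6) = -0.4Δₒ = -44 kJ/mol.
For low-spin the configuration is t₂g⁶ eg⁰: orbital energy -2.4 × 110 = -264 kJ/mol, and 2 additional pairs relative to high-spin add 534 kJ/mol, giving 270 kJ/mol.
Thus E(LS) − E(HS) = 314 kJ/mol.

314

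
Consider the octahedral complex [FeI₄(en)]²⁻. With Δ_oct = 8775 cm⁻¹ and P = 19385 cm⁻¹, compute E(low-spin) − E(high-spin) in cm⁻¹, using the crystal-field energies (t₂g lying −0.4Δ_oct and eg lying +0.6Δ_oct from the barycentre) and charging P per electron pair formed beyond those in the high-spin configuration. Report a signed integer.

Ligand charges: 4×(-1) from I⁻ and 1×(+0) from en sum to -4; with overall charge -2, Fe is +2.
Fe is in group 8, so Fe²⁺ is d⁶ (8 − 2 = 6).
High-spin: t₂g⁴ eg², CFSE = -0.4Δ_oct = -3510 cm⁻¹.
For low-spin the configuration is t₂g⁶ eg⁰: orbital energy -2.4 × 8775 = -21060 cm⁻¹, and 2 additional pairs relative to high-spin add 38770 cm⁻¹, giving 17710 cm⁻¹.
E(LS) − E(HS) = 17710 − (-3510) = 21220 cm⁻¹.

21220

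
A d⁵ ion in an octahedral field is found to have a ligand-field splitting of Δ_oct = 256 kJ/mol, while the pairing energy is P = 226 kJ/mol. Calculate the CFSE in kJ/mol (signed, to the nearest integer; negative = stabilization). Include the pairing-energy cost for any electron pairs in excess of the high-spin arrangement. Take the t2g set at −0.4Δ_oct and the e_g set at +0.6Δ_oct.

-60

Here Δ_oct > P (256 > 226), so the low-spin state is favoured.
Filling d⁵ accordingly: t2g^5 e_g^0.
Orbital CFSE = -2.0Δ_oct = -2.0 × 256 = -512 kJ/mol.
Excess pairs vs high-spin: 2 − 0 = 2; pairing cost = +452 kJ/mol.
Net CFSE = -512 + 452 = -60 kJ/mol.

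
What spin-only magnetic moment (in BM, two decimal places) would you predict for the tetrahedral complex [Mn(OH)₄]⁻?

4.90 BM

Each OH⁻ contributes -1; 4 × (-1) = -4. With overall charge -1, Mn is in the +3 oxidation state.
Mn sits in group 7; removing 3 electrons leaves Mn³⁺ with 7 − 3 = 4 d electrons.
Tetrahedral splitting is small, so the complex is high-spin.
Configuration: e² t₂² → 4 unpaired electrons.
μ(spin-only) = √[4(4+2)] = √24 ≈ 4.90 BM.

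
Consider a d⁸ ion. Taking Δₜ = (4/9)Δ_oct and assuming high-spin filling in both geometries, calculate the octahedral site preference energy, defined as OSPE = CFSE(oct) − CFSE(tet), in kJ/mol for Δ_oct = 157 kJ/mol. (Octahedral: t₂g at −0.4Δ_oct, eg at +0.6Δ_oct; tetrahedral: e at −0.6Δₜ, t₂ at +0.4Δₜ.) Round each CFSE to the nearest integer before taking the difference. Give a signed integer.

In an octahedral site d⁸ (HS) is t2g^6 e_g^2, giving CFSE(oct) = -1.2Δ_oct = -188 kJ/mol.
Tetrahedral e^4 t2^4 gives -0.8Δₜ = -0.8 × (4/9) × 157 = -56 kJ/mol.
Subtracting, OSPE = -188 − (-56) = -132 kJ/mol.

-132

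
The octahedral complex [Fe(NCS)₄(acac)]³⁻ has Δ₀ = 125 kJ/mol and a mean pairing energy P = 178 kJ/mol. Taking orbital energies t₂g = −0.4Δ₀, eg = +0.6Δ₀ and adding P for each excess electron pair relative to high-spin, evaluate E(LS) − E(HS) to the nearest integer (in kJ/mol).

106

Ligand charges: 4×(-1) from NCS⁻ and 1×(-1) from acac⁻ sum to -5; with overall charge -3, Fe is +2.
Fe²⁺: group 8, so d-count = 8 − 2 = 6.
In the high-spin limit (t₂g⁴ eg²) the orbital term is -0.4Δ₀ = -50 kJ/mol, with no excess pairing.
Low-spin: t₂g⁶ eg⁰, orbital CFSE = -2.4Δ₀ = -300 kJ/mol; plus 2 excess pairs × P = +356 kJ/mol; total 56 kJ/mol.
Thus E(LS) − E(HS) = 106 kJ/mol.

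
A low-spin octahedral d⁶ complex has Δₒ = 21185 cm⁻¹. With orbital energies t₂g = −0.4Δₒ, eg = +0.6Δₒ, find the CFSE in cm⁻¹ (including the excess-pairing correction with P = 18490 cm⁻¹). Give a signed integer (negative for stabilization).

-13864

The d⁶ electrons fill as t₂g⁶ eg⁰.
CFSE(orbital) = 6×(-0.4Δₒ) + 0×(0.6Δₒ) = -2.4Δₒ; with Δₒ = 21185 cm⁻¹ that is -50844 cm⁻¹.
Pairing penalty: 3 pairs vs 1 in the high-spin reference → 2 extra × P = 36980 cm⁻¹.
Net CFSE = -50844 + 36980 = -13864 cm⁻¹.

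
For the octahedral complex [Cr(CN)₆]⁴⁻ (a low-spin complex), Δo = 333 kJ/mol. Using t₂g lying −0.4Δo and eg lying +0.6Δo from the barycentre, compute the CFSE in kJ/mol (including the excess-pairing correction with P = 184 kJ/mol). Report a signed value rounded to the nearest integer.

Each CN⁻ contributes -1; 6 × (-1) = -6. With overall charge -4, Cr is in the +2 oxidation state.
Group 6 minus oxidation state +2 gives a d⁴ configuration for Cr²⁺.
Configuration: t₂g⁴ eg⁰.
CFSE(orbital) = 4×(-0.4Δo) + 0×(0.6Δo) = -1.6Δo; with Δo = 333 kJ/mol that is -533 kJ/mol.
Relative to high-spin t₂g³ eg¹ (0 paired), the low-spin configuration has 1 additional pair, contributing +1 × 184 = +184 kJ/mol.
Combining: -533 + 184 = -349 kJ/mol.

-349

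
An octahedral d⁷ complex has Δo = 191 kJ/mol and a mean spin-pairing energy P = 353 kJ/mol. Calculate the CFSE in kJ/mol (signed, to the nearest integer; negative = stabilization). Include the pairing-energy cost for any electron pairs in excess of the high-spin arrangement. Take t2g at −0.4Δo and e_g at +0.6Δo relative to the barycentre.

-153

Δo < P, so pairing is avoided: the ground state is high-spin.
Filling d⁷ accordingly: t2g^5 e_g^2.
Orbital CFSE = -0.8Δo = -0.8 × 191 = -153 kJ/mol.
High-spin has no excess pairs, so no pairing correction applies.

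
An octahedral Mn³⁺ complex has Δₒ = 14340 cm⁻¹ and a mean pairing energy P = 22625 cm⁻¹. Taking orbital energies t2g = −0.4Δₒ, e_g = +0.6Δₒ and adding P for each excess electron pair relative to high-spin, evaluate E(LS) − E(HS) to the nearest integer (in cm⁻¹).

Mn sits in group 7; removing 3 electrons leaves Mn³⁺ with 7 − 3 = 4 d electrons.
In the high-spin limit (t2g^3 e_g^1) the orbital term is -0.6Δₒ = -8604 cm⁻¹, with no excess pairing.
Low-spin: t2g^4 e_g^0, orbital CFSE = -1.6Δₒ = -22944 cm⁻¹; plus 1 excess pair × P = +22625 cm⁻¹; total -319 cm⁻¹.
Thus E(LS) − E(HS) = 8285 cm⁻¹.

8285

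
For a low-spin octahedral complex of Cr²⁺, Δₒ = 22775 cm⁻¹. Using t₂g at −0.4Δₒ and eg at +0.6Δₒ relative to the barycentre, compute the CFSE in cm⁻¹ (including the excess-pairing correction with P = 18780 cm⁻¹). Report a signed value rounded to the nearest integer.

-17660

Cr sits in group 6; removing 2 electrons leaves Cr²⁺ with 6 − 2 = 4 d electrons.
The d⁴ electrons fill as t₂g⁴ eg⁰.
The orbital stabilization is -1.6Δₒ = -1.6 × 22775 = -36440 cm⁻¹.
Relative to high-spin t₂g³ eg¹ (0 paired), the low-spin configuration has 1 additional pair, contributing +1 × 18780 = +18780 cm⁻¹.
Overall CFSE = -36440 + 18780 = -17660 cm⁻¹.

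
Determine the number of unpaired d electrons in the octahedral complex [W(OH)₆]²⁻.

Each OH⁻ contributes -1; 6 × (-1) = -6. With overall charge -2, W is in the +4 oxidation state.
Group 6 minus oxidation state +4 gives a d² configuration for W⁴⁺.
For octahedral d² the high- and low-spin configurations coincide.
Configuration: t2g^2 e_g^0, giving 2 unpaired electrons.

2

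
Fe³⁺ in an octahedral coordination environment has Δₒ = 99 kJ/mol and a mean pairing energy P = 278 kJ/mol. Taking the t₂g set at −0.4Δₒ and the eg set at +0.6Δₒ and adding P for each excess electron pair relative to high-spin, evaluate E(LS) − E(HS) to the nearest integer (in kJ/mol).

358

Fe is in group 8, so Fe³⁺ is d⁵ (8 − 3 = 5).
High-spin: t₂g³ eg², CFSE = 0.0Δₒ = 0 kJ/mol.
Low-spin: t₂g⁵ eg⁰, orbital CFSE = -2.0Δₒ = -198 kJ/mol; plus 2 excess pairs × P = +556 kJ/mol; total 358 kJ/mol.
E(LS) − E(HS) = 358 − (0) = 358 kJ/mol.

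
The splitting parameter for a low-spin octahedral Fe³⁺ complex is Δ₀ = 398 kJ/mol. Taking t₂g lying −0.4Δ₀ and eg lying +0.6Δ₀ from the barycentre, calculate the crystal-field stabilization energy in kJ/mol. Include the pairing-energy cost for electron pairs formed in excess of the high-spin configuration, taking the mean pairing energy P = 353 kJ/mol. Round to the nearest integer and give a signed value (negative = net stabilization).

-90

Fe is in group 8, so Fe³⁺ is d⁵ (8 − 3 = 5).
Electron filling gives t₂g⁵ eg⁰.
The orbital stabilization is -2.0Δ₀ = -2.0 × 398 = -796 kJ/mol.
Relative to high-spin t₂g³ eg² (0 paired), the low-spin configuration has 2 additional pairs, contributing +2 × 353 = +706 kJ/mol.
Overall CFSE = -796 + 706 = -90 kJ/mol.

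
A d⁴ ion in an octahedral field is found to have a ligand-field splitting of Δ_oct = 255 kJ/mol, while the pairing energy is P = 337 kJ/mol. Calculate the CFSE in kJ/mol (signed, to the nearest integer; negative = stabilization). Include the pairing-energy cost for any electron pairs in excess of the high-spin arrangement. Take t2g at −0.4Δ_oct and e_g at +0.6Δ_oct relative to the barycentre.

Since Δ_oct = 255 kJ/mol < P = 337 kJ/mol, the complex adopts the high-spin configuration.
Configuration: t2g^3 e_g^1.
Orbital CFSE = -0.6Δ_oct = -0.6 × 255 = -153 kJ/mol.
High-spin has no excess pairs, so no pairing correction applies.

-153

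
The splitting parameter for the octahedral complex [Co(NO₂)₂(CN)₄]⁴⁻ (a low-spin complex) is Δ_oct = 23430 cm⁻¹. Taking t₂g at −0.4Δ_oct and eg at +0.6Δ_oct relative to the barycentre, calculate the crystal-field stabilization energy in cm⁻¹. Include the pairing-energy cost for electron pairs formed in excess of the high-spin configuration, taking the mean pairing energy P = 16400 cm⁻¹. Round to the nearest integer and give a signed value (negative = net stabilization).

-25774

Ligand charges: 2×(-1) from NO₂⁻ and 4×(-1) from CN⁻ sum to -6; with overall charge -4, Co is +2.
Co²⁺: group 9, so d-count = 9 − 2 = 7.
Electron filling gives t₂g⁶ eg¹.
Orbital CFSE = 6(-0.4) + 1(0.6) = -1.8Δ_oct = -1.8 × 23430 = -42174 cm⁻¹.
Pairing penalty: 3 pairs vs 2 in the high-spin reference → 1 extra × P = 16400 cm⁻¹.
Net CFSE = -42174 + 16400 = -25774 cm⁻¹.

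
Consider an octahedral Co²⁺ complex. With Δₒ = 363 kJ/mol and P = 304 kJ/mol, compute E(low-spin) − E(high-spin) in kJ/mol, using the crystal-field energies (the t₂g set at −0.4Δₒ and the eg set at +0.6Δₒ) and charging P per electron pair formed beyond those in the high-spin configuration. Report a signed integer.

-59

Group 9 minus oxidation state +2 gives a d⁷ configuration for Co²⁺.
High-spin: t₂g⁵ eg², CFSE = -0.8Δₒ = -290 kJ/mol.
For low-spin the configuration is t₂g⁶ eg¹: orbital energy -1.8 × 363 = -653 kJ/mol, and 1 additional pair relative to high-spin adds 304 kJ/mol, giving -349 kJ/mol.
The difference is -349 − (-290) = -59 kJ/mol, so low-spin lies lower.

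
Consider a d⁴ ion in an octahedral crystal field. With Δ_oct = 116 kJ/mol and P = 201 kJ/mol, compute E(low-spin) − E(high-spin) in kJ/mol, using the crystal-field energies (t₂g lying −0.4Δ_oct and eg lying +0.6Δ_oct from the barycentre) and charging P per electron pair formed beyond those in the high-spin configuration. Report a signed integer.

In the high-spin limit (t₂g³ eg¹) the orbital term is -0.6Δ_oct = -70 kJ/mol, with no excess pairing.
For low-spin the configuration is t₂g⁴ eg⁰: orbital energy -1.6 × 116 = -186 kJ/mol, and 1 additional pair relative to high-spin adds 201 kJ/mol, giving 15 kJ/mol.
Thus E(LS) − E(HS) = 85 kJ/mol.

85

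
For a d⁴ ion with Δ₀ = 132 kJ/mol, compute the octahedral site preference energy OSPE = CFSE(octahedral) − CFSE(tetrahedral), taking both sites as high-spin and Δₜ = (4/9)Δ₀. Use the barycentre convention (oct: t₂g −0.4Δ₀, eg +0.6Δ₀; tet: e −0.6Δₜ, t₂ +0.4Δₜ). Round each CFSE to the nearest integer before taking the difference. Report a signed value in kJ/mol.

-56

Octahedral (high-spin): t₂g³ eg¹, CFSE = 3(−0.4) + 1(+0.6) = -0.6Δ₀ = -0.6 × 132 = -79 kJ/mol.
Tetrahedral e² t₂² gives -0.4Δₜ = -0.4 × (4/9) × 132 = -23 kJ/mol.
OSPE = -79 − (-23) = -56 kJ/mol.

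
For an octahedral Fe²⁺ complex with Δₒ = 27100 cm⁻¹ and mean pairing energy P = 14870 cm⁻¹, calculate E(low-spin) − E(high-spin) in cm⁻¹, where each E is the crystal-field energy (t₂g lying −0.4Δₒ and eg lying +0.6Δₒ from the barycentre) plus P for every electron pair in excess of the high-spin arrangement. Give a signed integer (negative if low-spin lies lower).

-24460

Fe is in group 8, so Fe²⁺ is d⁶ (8 − 2 = 6).
In the high-spin limit (t₂g⁴ eg²) the orbital term is -0.4Δₒ = -10840 cm⁻¹, with no excess pairing.
Low-spin t₂g⁶ eg⁰ gives -2.4Δₒ = -65040 cm⁻¹, but forming 2 extra pairs costs 2P = 29740 cm⁻¹, so E(LS) = -65040 + 29740 = -35300 cm⁻¹.
The difference is -35300 − (-10840) = -24460 cm⁻¹, so low-spin lies lower.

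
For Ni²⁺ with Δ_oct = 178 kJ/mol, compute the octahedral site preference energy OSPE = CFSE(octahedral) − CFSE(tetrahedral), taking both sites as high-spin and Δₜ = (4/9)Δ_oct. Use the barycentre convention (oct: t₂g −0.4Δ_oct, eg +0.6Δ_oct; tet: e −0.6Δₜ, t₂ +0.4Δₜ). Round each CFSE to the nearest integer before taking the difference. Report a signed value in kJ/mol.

-151

Ni is in group 10, so Ni²⁺ is d⁸ (10 − 2 = 8).
Octahedral high-spin t₂g⁶ eg²: CFSE = -1.2 × 178 = -214 kJ/mol.
Tetrahedral e⁴ t₂⁴ gives -0.8Δₜ = -0.8 × (4/9) × 178 = -63 kJ/mol.
OSPE = CFSE(oct) − CFSE(tet) = -214 − (-63) = -151 kJ/mol.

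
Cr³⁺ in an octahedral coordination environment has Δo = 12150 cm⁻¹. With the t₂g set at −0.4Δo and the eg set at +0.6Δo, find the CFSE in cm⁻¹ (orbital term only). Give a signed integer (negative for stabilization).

Cr is in group 6, so Cr³⁺ is d³ (6 − 3 = 3).
For octahedral d³ the high- and low-spin configurations coincide.
Configuration: t₂g³ eg⁰.
Orbital CFSE = 3(-0.4) + 0(0.6) = -1.2Δo = -1.2 × 12150 = -14580 cm⁻¹.

-14580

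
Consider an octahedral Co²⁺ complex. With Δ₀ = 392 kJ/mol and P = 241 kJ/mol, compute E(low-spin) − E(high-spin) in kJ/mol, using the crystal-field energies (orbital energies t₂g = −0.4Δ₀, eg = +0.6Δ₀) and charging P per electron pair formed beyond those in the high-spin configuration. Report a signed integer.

-151

Group 9 minus oxidation state +2 gives a d⁷ configuration for Co²⁺.
In the high-spin limit (t₂g⁵ eg²) the orbital term is -0.8Δ₀ = -314 kJ/mol, with no excess pairing.
For low-spin the configuration is t₂g⁶ eg¹: orbital energy -1.8 × 392 = -706 kJ/mol, and 1 additional pair relative to high-spin adds 241 kJ/mol, giving -465 kJ/mol.
The difference is -465 − (-314) = -151 kJ/mol, so low-spin lies lower.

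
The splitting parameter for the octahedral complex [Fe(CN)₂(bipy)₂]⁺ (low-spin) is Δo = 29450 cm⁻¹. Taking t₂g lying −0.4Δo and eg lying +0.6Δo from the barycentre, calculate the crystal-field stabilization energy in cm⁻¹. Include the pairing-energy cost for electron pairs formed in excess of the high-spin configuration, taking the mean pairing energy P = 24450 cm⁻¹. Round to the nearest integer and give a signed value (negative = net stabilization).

-10000

Ligand charges: 2×(-1) from CN⁻ and 2×(+0) from bipy sum to -2; with overall charge +1, Fe is +3.
Fe sits in group 8; removing 3 electrons leaves Fe³⁺ with 8 − 3 = 5 d electrons.
The d⁵ electrons fill as t₂g⁵ eg⁰.
Orbital CFSE = 5(-0.4) + 0(0.6) = -2.0Δo = -2.0 × 29450 = -58900 cm⁻¹.
Relative to high-spin t₂g³ eg² (0 paired), the low-spin configuration has 2 additional pairs, contributing +2 × 24450 = +48900 cm⁻¹.
Overall CFSE = -58900 + 48900 = -10000 cm⁻¹.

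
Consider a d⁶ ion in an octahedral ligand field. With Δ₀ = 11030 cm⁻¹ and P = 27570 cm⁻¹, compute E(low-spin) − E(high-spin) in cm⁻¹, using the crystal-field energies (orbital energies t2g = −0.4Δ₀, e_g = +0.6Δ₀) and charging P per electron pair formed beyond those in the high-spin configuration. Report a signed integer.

33080

High-spin: t2g^4 e_g^2, CFSE = -0.4Δ₀ = -4412 cm⁻¹.
For low-spin the configuration is t2g^6 e_g^0: orbital energy -2.4 × 11030 = -26472 cm⁻¹, and 2 additional pairs relative to high-spin add 55140 cm⁻¹, giving 28668 cm⁻¹.
Thus E(LS) − E(HS) = 33080 cm⁻¹.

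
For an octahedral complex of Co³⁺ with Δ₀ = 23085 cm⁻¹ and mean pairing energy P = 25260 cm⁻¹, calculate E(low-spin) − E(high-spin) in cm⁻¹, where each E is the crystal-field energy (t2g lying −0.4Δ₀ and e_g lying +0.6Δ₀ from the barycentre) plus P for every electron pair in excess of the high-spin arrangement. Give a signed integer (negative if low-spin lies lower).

Co is in group 9, so Co³⁺ is d⁶ (9 − 3 = 6).
High-spin: t2g^4 e_g^2, CFSE = -0.4Δ₀ = -9234 cm⁻¹.
Low-spin t2g^6 e_g^0 gives -2.4Δ₀ = -55404 cm⁻¹, but forming 2 extra pairs costs 2P = 50520 cm⁻¹, so E(LS) = -55404 + 50520 = -4884 cm⁻¹.
The difference is -4884 − (-9234) = 4350 cm⁻¹, so high-spin lies lower.

4350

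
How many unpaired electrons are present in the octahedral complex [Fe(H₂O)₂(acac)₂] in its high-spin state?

4

Ligand charges: 2×(+0) from H₂O and 2×(-1) from acac⁻ sum to -2; with overall charge +0, Fe is +2.
Fe sits in group 8; removing 2 electrons leaves Fe²⁺ with 8 − 2 = 6 d electrons.
Configuration: t₂g⁴ eg², giving 4 unpaired electrons.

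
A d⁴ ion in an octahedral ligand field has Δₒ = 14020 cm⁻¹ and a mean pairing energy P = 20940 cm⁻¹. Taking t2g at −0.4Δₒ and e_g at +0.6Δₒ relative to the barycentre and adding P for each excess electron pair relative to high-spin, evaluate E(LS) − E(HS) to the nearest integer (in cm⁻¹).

High-spin: t2g^3 e_g^1, CFSE = -0.6Δₒ = -8412 cm⁻¹.
Low-spin: t2g^4 e_g^0, orbital CFSE = -1.6Δₒ = -22432 cm⁻¹; plus 1 excess pair × P = +20940 cm⁻¹; total -1492 cm⁻¹.
E(LS) − E(HS) = -1492 − (-8412) = 6920 cm⁻¹.

6920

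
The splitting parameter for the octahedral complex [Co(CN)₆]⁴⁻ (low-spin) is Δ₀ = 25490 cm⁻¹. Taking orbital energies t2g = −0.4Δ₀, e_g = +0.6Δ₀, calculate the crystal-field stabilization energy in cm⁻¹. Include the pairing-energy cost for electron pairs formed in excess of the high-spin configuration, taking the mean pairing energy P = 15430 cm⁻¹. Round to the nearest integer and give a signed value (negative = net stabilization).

Each CN⁻ contributes -1; 6 × (-1) = -6. With overall charge -4, Co is in the +2 oxidation state.
Co²⁺: group 9, so d-count = 9 − 2 = 7.
Electron filling gives t2g^6 e_g^1.
The orbital stabilization is -1.8Δ₀ = -1.8 × 25490 = -45882 cm⁻¹.
High-spin d⁷ would be t2g^5 e_g^2 with 2 pairs; low-spin has 3, so 1 excess pair costs +1P = +15430 cm⁻¹.
Net CFSE = -45882 + 15430 = -30452 cm⁻¹.

-30452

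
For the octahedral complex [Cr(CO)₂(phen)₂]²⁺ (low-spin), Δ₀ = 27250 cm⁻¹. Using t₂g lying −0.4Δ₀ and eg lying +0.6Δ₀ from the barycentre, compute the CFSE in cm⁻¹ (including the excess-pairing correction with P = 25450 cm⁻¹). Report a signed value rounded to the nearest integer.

-18150

Ligand charges: 2×(+0) from CO and 2×(+0) from phen sum to +0; with overall charge +2, Cr is +2.
Cr sits in group 6; removing 2 electrons leaves Cr²⁺ with 6 − 2 = 4 d electrons.
Configuration: t₂g⁴ eg⁰.
CFSE(orbital) = 4×(-0.4Δ₀) + 0×(0.6Δ₀) = -1.6Δ₀; with Δ₀ = 27250 cm⁻¹ that is -43600 cm⁻¹.
High-spin d⁴ would be t₂g³ eg¹ with 0 pairs; low-spin has 1, so 1 excess pair costs +1P = +25450 cm⁻¹.
Net CFSE = -43600 + 25450 = -18150 cm⁻¹.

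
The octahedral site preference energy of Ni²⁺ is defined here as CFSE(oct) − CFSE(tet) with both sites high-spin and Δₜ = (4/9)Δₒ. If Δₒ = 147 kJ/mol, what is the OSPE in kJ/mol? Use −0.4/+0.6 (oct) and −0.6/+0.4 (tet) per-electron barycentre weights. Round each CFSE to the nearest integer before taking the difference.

-124

Ni is in group 10, so Ni²⁺ is d⁸ (10 − 2 = 8).
Octahedral (high-spin): t2g^6 e_g^2, CFSE = 6(−0.4) + 2(+0.6) = -1.2Δₒ = -1.2 × 147 = -176 kJ/mol.
Tetrahedral e^4 t2^4 gives -0.8Δₜ = -0.8 × (4/9) × 147 = -52 kJ/mol.
OSPE = CFSE(oct) − CFSE(tet) = -176 − (-52) = -124 kJ/mol.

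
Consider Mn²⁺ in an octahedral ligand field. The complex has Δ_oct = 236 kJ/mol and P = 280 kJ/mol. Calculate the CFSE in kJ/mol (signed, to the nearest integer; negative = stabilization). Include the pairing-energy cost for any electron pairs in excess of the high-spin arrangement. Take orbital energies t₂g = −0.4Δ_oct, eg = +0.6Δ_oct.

Mn sits in group 7; removing 2 electrons leaves Mn²⁺ with 7 − 2 = 5 d electrons.
Δ_oct < P, so pairing is avoided: the ground state is high-spin.
Filling d⁵ accordingly: t₂g³ eg².
Orbital CFSE = 0.0Δ_oct = 0.0 × 236 = 0 kJ/mol.
High-spin has no excess pairs, so no pairing correction applies.

0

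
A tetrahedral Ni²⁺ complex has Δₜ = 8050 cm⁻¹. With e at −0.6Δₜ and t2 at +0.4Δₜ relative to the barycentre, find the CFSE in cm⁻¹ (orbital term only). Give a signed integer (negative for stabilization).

Group 10 minus oxidation state +2 gives a d⁸ configuration for Ni²⁺.
Tetrahedral splitting is small, so the complex is high-spin.
Configuration: e^4 t2^4.
Orbital CFSE = 4(-0.6) + 4(0.4) = -0.8Δₜ = -0.8 × 8050 = -6440 cm⁻¹.

-6440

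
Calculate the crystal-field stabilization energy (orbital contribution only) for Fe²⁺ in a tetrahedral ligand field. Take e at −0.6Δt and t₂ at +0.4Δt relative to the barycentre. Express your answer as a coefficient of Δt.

-0.6 Δt

Fe is in group 8, so Fe²⁺ is d⁶ (8 − 2 = 6).
Tetrahedral splitting is small, so the complex is high-spin.
Configuration: e³ t₂³.
CFSE = 3(-0.6Δt) + 3(0.4Δt) = -1.8Δt + 1.2Δt = -0.6Δt.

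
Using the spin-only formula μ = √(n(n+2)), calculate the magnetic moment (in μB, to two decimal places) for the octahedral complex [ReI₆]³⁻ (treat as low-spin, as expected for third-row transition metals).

Each I⁻ contributes -1; 6 × (-1) = -6. With overall charge -3, Re is in the +3 oxidation state.
Group 7 minus oxidation state +3 gives a d⁴ configuration for Re³⁺.
Configuration: t₂g⁴ eg⁰ → 2 unpaired electrons.
μ(spin-only) = √[2(2+2)] = √8 ≈ 2.83 μB.

2.83 μB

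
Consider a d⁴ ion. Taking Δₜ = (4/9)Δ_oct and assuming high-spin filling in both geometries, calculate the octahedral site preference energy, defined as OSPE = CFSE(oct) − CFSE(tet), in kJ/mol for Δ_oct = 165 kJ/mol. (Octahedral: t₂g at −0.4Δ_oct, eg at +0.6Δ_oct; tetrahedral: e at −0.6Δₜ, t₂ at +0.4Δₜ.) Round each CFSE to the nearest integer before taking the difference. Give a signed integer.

In an octahedral site d⁴ (HS) is t₂g³ eg¹, giving CFSE(oct) = -0.6Δ_oct = -99 kJ/mol.
Tetrahedral: e² t₂², CFSE = 2(−0.6) + 2(+0.4) = -0.4Δₜ = -0.4 × (4/9) × 165 = -29 kJ/mol.
OSPE = CFSE(oct) − CFSE(tet) = -99 − (-29) = -70 kJ/mol.

-70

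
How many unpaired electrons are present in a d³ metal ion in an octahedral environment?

3

Configuration: t₂g³ eg⁰, giving 3 unpaired electrons.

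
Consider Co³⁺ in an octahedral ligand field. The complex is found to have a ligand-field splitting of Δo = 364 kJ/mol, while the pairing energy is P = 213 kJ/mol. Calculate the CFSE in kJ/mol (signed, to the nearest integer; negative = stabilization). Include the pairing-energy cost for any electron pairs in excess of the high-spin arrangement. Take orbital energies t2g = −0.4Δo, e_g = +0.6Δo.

Co is in group 9, so Co³⁺ is d⁶ (9 − 3 = 6).
Δo > P, so pairing is preferred: the ground state is low-spin.
Configuration: t2g^6 e_g^0.
Orbital CFSE = -2.4Δo = -2.4 × 364 = -874 kJ/mol.
Excess pairs vs high-spin: 3 − 1 = 2; pairing cost = +426 kJ/mol.
Net CFSE = -874 + 426 = -448 kJ/mol.

-448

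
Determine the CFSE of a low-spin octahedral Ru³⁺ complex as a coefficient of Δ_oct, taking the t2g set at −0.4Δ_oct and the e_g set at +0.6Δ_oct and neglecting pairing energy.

Ru³⁺: group 8, so d-count = 8 − 3 = 5.
Configuration: t2g^5 e_g^0.
CFSE = 5(-0.4Δ_oct) + 0(0.6Δ_oct) = -2.0Δ_oct + 0.0Δ_oct = -2.0Δ_oct.

-2.0 Δ_oct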